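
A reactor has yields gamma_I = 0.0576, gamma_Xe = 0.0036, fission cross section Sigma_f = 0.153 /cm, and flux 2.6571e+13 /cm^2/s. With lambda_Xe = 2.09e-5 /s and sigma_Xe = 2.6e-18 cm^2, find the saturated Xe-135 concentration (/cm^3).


Xe_eq = (gamma_I + gamma_Xe) * Sigma_f * phi / (lambda_Xe + sigma_Xe * phi)
Numerator = (0.0576 + 0.0036) * 0.153 * 2.6571e+13 = 2.488002e+11
Denominator = 2.09e-5 + 2.6e-18 * 2.6571e+13 = 8.998460e-05
Xe_eq = 2.488002e+11 / 8.998460e-05 = 2.7649e+15 /cm^3

2.7649e+15


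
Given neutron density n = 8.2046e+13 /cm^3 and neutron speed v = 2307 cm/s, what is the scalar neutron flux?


phi = n * v
phi = 8.2046e+13 * 2307
phi = 1.8928e+17 /cm^2/s

1.8928e+17


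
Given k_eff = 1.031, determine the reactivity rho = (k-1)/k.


rho = (k_eff - 1) / k_eff
rho = (1.031 - 1) / 1.031
rho = 0.030068

0.030068


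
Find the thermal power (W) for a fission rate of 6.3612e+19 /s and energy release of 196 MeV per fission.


P = fission_rate * E_MeV * 1.602e-13
P = 6.3612e+19 * 196 * 1.602e-13
P = 1.9974e+09 W

1.9974e+09


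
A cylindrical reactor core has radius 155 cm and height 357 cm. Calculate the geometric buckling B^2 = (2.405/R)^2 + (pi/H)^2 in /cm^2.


B^2 = (2.405/R)^2 + (pi/H)^2
B^2 = (2.405/155)^2 + (pi/357)^2
B^2 = 3.1819e-04 /cm^2

3.1819e-04


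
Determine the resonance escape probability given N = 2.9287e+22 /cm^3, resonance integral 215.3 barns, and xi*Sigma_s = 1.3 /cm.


p = exp(-N * I * 1e-24 / (xi*Sigma_s))
p = exp(-2.9287e+22 * 215.3 * 1e-24 / 1.3)
p = 0.0078254

0.0078254


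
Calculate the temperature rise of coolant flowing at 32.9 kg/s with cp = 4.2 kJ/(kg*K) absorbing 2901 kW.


dT = Q / (m_dot * cp)
dT = 2901 / (32.9 * 4.2)
dT = 20.994 C

20.994


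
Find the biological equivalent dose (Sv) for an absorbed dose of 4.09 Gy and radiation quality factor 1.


H = D * Q
H = 4.09 * 1
H = 4.0900 Sv

4.0900


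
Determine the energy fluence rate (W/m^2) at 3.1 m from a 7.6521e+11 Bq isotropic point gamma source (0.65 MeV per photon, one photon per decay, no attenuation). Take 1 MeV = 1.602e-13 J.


psi = A * E * 1.602e-13 / (4*pi*r^2)
psi = 7.6521e+11 * 0.65 * 1.602e-13 / (4*pi*3.1^2)
psi = 6.5982e-04 W/m^2

6.5982e-04


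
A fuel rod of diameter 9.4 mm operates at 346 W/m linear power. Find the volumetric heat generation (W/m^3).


r = D / 2 / 1000 = 9.4 / 2 / 1000 = 0.0047 m
q''' = q' / (pi * r^2)
q''' = 346 / (pi * 0.0047^2)
q''' = 4.9858e+06 W/m^3

4.9858e+06


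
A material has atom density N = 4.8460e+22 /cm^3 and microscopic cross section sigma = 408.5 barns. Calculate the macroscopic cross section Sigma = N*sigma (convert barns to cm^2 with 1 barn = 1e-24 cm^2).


Sigma = N * sigma_barns * 1e-24
Sigma = 4.8460e+22 * 408.5 * 1e-24
Sigma = 19.796 /cm

19.796


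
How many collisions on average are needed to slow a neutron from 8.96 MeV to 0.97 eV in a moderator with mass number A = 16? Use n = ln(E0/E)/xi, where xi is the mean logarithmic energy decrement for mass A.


xi = 1 + (A-1)^2/(2A)*ln((A-1)/(A+1)) = 0.1199467 (for A = 16)
n = ln(E0/E) / xi
n = ln(8.96e6 / 0.97) / 0.1199467
n = ln(9.237113e+06) / 0.1199467 = 133.72

133.72


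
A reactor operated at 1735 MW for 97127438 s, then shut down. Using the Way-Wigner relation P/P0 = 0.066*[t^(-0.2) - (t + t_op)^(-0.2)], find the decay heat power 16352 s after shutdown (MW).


P/P0 = 0.066 * [t^(-0.2) - (t + t_op)^(-0.2)]
P/P0 = 0.066 * [16352^(-0.2) - (16352 + 97127438)^(-0.2)]
P/P0 = 0.066 * [0.1436434 - 0.02526487] = 0.007812983
P = 1735 * 0.007812983 = 13.556 MW

13.556


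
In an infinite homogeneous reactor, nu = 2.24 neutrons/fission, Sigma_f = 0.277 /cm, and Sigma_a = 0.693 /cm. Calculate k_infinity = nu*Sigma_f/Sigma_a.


k_inf = nu * Sigma_f / Sigma_a
k_inf = 2.24 * 0.277 / 0.693
k_inf = 0.89535

0.89535


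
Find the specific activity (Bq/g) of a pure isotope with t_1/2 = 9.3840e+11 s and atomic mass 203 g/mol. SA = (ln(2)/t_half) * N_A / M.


lambda = ln(2) / t_half = ln(2) / 9.3840e+11 = 7.386479e-13 /s
SA = lambda * N_A / M
SA = 7.386479e-13 * 6.022e23 / 203
SA = 2.1912e+09 Bq/g

2.1912e+09


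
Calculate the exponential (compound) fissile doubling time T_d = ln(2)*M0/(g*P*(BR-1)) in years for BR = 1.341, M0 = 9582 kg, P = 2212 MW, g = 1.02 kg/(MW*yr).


Breeding gain G = BR - 1 = 1.341 - 1 = 0.341
Fissile production rate = g * P * G = 1.02 * 2212 * 0.341 = 769.37784 kg/yr
T_d = ln(2) * M0 / (g * P * G)
T_d = ln(2) * 9582 / 769.37784 = 8.6326 yr

8.6326


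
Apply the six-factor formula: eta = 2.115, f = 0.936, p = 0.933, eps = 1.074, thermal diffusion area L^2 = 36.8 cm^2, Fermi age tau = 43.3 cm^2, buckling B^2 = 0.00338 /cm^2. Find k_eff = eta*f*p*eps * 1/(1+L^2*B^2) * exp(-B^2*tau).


k_inf = eta*f*p*eps = 2.115*0.936*0.933*1.074 = 1.983682
P_TNL = 1/(1 + L^2*B^2) = 1/(1 + 36.8*0.00338) = 0.8893759
P_FNL = exp(-B^2*tau) = exp(-0.00338*43.3) = 0.8638518
k_eff = k_inf * P_TNL * P_FNL = 1.983682 * 0.8893759 * 0.8638518
k_eff = 1.5240

1.5240


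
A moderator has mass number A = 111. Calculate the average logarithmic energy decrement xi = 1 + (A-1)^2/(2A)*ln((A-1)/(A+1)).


xi = 1 + (A-1)^2/(2A) * ln((A-1)/(A+1))
xi = 1 + (111-1)^2/(2*111) * ln((111-1)/(111 +1))
xi = 0.017910

0.017910


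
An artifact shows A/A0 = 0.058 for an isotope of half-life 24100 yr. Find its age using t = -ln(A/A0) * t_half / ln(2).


lambda = ln(2) / t_half = ln(2) / 24100 = 2.876129e-05 /yr
t = -ln(A/A0) / lambda
t = -ln(0.058) / 2.876129e-05
t = 98998 yr

98998


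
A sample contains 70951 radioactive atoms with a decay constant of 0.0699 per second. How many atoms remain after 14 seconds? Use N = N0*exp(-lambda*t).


N = N0 * exp(-lambda * t)
N = 70951 * exp(-0.0699 * 14)
N = 26666

26666


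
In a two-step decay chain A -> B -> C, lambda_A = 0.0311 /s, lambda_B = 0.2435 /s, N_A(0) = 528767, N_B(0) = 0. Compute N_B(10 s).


N_B(t) = lambda_A * N_A0 / (lambda_B - lambda_A) * [exp(-lambda_A*t) - exp(-lambda_B*t)]
exp(-0.0311*10) = 0.7327139; exp(-0.2435*10) = 0.08759775
N_B = 0.0311 * 528767 / (0.2435 - 0.0311) * (0.7327139 - 0.08759775)
N_B = 49947

49947


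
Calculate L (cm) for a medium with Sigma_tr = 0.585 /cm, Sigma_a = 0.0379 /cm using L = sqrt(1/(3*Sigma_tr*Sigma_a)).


D = 1 / (3 * Sigma_tr) = 1 / (3 * 0.585) = 0.5698006 cm
L = sqrt(D / Sigma_a)
L = sqrt(0.5698006 / 0.0379)
L = 3.8774 cm

3.8774


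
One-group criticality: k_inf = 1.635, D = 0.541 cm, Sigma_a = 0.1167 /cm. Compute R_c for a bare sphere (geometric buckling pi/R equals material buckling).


L^2 = D / Sigma_a = 0.541 / 0.1167 = 4.635818 cm^2
B_m^2 = (k_inf - 1) / L^2 = (1.635 - 1) / 4.635818 = 0.1369769 /cm^2
For a bare sphere: B_g = pi/R, so R_c = pi / sqrt(B_m^2)
R_c = pi / sqrt(0.1369769) = 8.4884 cm

8.4884


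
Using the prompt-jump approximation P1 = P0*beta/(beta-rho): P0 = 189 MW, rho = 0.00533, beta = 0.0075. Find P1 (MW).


P1/P0 = beta / (beta - rho)
P1/P0 = 0.0075 / (0.0075 - 0.00533) = 3.456221
P1 = 189 * 3.456221 = 653.23 MW

653.23


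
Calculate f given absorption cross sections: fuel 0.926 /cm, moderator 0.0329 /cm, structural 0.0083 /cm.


f = Sigma_a_fuel / (Sigma_a_fuel + Sigma_a_mod + Sigma_a_other)
f = 0.926 / (0.926 + 0.0329 + 0.0083)
f = 0.95740

0.95740


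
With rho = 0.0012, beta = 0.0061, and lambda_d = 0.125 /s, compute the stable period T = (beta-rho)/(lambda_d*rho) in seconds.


T = (beta - rho) / (lambda_d * rho)
T = (0.0061 - 0.0012) / (0.125 * 0.0012)
T = 32.667 s

32.667


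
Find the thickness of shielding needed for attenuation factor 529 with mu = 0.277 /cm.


x = ln(factor) / mu
x = ln(529) / 0.277
x = 22.639 cm

22.639


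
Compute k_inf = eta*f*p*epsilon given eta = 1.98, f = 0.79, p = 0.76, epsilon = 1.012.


k_inf = eta * f * p * epsilon
k_inf = 1.98 * 0.79 * 0.76 * 1.012
k_inf = 1.2031

1.2031


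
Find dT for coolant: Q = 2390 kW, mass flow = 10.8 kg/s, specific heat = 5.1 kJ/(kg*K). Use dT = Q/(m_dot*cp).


dT = Q / (m_dot * cp)
dT = 2390 / (10.8 * 5.1)
dT = 43.391 C

43.391


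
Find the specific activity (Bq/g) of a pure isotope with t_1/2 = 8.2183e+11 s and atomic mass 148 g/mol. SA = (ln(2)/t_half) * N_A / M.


lambda = ln(2) / t_half = ln(2) / 8.2183e+11 = 8.434192e-13 /s
SA = lambda * N_A / M
SA = 8.434192e-13 * 6.022e23 / 148
SA = 3.4318e+09 Bq/g

3.4318e+09


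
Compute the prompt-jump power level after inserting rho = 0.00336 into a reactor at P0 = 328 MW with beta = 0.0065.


P1/P0 = beta / (beta - rho)
P1/P0 = 0.0065 / (0.0065 - 0.00336) = 2.070064
P1 = 328 * 2.070064 = 678.98 MW

678.98


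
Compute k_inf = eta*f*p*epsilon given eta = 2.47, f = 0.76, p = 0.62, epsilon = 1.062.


k_inf = eta * f * p * epsilon
k_inf = 2.47 * 0.76 * 0.62 * 1.062
k_inf = 1.2360

1.2360


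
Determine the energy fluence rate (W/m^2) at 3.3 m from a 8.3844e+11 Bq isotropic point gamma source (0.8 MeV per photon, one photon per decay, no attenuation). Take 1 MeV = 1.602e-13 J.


psi = A * E * 1.602e-13 / (4*pi*r^2)
psi = 8.3844e+11 * 0.8 * 1.602e-13 / (4*pi*3.3^2)
psi = 7.8521e-04 W/m^2

7.8521e-04


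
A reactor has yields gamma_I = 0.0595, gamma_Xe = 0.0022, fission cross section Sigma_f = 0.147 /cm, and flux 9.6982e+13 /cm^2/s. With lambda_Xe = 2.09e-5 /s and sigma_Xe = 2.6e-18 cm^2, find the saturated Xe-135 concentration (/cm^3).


Xe_eq = (gamma_I + gamma_Xe) * Sigma_f * phi / (lambda_Xe + sigma_Xe * phi)
Numerator = (0.0595 + 0.0022) * 0.147 * 9.6982e+13 = 8.796170e+11
Denominator = 2.09e-5 + 2.6e-18 * 9.6982e+13 = 2.730532e-04
Xe_eq = 8.796170e+11 / 2.730532e-04 = 3.2214e+15 /cm^3

3.2214e+15


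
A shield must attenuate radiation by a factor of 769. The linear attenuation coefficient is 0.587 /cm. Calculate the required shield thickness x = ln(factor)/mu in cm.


x = ln(factor) / mu
x = ln(769) / 0.587
x = 11.320 cm

11.320


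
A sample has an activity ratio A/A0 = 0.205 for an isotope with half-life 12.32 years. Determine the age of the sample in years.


lambda = ln(2) / t_half = ln(2) / 12.32 = 0.05626195 /yr
t = -ln(A/A0) / lambda
t = -ln(0.205) / 0.05626195
t = 28.167 yr

28.167


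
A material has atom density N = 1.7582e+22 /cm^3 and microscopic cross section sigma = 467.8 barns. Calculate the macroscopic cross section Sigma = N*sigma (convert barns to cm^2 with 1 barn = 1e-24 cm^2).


Sigma = N * sigma_barns * 1e-24
Sigma = 1.7582e+22 * 467.8 * 1e-24
Sigma = 8.2249 /cm

8.2249


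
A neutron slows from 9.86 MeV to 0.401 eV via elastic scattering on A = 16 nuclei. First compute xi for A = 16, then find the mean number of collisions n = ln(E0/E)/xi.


xi = 1 + (A-1)^2/(2A)*ln((A-1)/(A+1)) = 0.1199467 (for A = 16)
n = ln(E0/E) / xi
n = ln(9.86e6 / 0.401) / 0.1199467
n = ln(2.458853e+07) / 0.1199467 = 141.88

141.88


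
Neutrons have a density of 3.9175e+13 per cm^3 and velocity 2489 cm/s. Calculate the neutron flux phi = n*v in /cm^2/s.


phi = n * v
phi = 3.9175e+13 * 2489
phi = 9.7507e+16 /cm^2/s

9.7507e+16


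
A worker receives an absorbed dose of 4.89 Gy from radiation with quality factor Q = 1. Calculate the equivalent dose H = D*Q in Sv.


H = D * Q
H = 4.89 * 1
H = 4.8900 Sv

4.8900


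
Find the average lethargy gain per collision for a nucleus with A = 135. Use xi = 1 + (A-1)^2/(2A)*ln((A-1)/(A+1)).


xi = 1 + (A-1)^2/(2A) * ln((A-1)/(A+1))
xi = 1 + (135-1)^2/(2*135) * ln((135-1)/(135 +1))
xi = 0.014742

0.014742


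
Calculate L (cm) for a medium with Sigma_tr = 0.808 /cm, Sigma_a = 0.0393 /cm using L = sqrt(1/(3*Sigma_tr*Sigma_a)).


D = 1 / (3 * Sigma_tr) = 1 / (3 * 0.808) = 0.4125413 cm
L = sqrt(D / Sigma_a)
L = sqrt(0.4125413 / 0.0393)
L = 3.2399 cm

3.2399


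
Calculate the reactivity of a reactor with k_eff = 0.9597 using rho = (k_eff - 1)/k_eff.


rho = (k_eff - 1) / k_eff
rho = (0.9597 - 1) / 0.9597
rho = -0.041992

-0.041992


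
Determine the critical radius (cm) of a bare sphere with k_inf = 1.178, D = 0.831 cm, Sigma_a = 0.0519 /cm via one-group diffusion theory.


L^2 = D / Sigma_a = 0.831 / 0.0519 = 16.01156 cm^2
B_m^2 = (k_inf - 1) / L^2 = (1.178 - 1) / 16.01156 = 0.01111697 /cm^2
For a bare sphere: B_g = pi/R, so R_c = pi / sqrt(B_m^2)
R_c = pi / sqrt(0.01111697) = 29.796 cm

29.796


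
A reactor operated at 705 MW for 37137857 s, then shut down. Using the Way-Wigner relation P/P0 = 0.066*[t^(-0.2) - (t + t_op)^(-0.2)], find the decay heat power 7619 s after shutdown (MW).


P/P0 = 0.066 * [t^(-0.2) - (t + t_op)^(-0.2)]
P/P0 = 0.066 * [7619^(-0.2) - (7619 + 37137857)^(-0.2)]
P/P0 = 0.066 * [0.1673480 - 0.03062096] = 0.009023985
P = 705 * 0.009023985 = 6.3619 MW

6.3619


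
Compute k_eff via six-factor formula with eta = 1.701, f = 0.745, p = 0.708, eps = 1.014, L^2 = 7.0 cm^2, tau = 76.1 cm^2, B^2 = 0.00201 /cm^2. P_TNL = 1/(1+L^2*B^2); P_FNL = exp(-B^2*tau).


k_inf = eta*f*p*eps = 1.701*0.745*0.708*1.014 = 0.9097704
P_TNL = 1/(1 + L^2*B^2) = 1/(1 + 7.0*0.00201) = 0.9861252
P_FNL = exp(-B^2*tau) = exp(-0.00201*76.1) = 0.8581632
k_eff = k_inf * P_TNL * P_FNL = 0.9097704 * 0.9861252 * 0.8581632
k_eff = 0.76990

0.76990


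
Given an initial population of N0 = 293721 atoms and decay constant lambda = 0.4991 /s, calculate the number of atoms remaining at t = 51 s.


N = N0 * exp(-lambda * t)
N = 293721 * exp(-0.4991 * 51)
N = 2.5904e-06

2.5904e-06


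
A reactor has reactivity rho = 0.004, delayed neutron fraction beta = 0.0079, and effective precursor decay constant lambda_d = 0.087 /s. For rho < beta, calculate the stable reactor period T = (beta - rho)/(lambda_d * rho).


T = (beta - rho) / (lambda_d * rho)
T = (0.0079 - 0.004) / (0.087 * 0.004)
T = 11.207 s

11.207


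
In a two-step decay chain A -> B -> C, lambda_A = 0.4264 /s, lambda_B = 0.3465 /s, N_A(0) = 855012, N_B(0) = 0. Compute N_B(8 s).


N_B(t) = lambda_A * N_A0 / (lambda_B - lambda_A) * [exp(-lambda_A*t) - exp(-lambda_B*t)]
exp(-0.4264*8) = 0.03300157; exp(-0.3465*8) = 0.06253681
N_B = 0.4264 * 855012 / (0.3465 - 0.4264) * (0.03300157 - 0.06253681)
N_B = 134767

134767


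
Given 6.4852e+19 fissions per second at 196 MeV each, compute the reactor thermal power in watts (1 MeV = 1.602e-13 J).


P = fission_rate * E_MeV * 1.602e-13
P = 6.4852e+19 * 196 * 1.602e-13
P = 2.0363e+09 W

2.0363e+09


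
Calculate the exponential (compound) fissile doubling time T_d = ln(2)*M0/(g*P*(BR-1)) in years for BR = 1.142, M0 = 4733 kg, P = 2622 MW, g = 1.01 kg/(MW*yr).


Breeding gain G = BR - 1 = 1.142 - 1 = 0.142
Fissile production rate = g * P * G = 1.01 * 2622 * 0.142 = 376.04724 kg/yr
T_d = ln(2) * M0 / (g * P * G)
T_d = ln(2) * 4733 / 376.04724 = 8.7241 yr

8.7241


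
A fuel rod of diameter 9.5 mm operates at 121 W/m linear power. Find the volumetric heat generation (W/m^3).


r = D / 2 / 1000 = 9.5 / 2 / 1000 = 0.00475 m
q''' = q' / (pi * r^2)
q''' = 121 / (pi * 0.00475^2)
q''' = 1.7071e+06 W/m^3

1.7071e+06


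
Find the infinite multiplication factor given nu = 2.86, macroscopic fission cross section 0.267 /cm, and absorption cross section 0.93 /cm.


k_inf = nu * Sigma_f / Sigma_a
k_inf = 2.86 * 0.267 / 0.93
k_inf = 0.82110

0.82110


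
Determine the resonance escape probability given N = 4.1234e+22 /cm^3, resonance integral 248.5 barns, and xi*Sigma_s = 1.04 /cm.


p = exp(-N * I * 1e-24 / (xi*Sigma_s))
p = exp(-4.1234e+22 * 248.5 * 1e-24 / 1.04)
p = 5.2613e-05

5.2613e-05


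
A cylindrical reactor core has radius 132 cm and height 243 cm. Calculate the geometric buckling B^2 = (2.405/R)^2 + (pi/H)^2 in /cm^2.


B^2 = (2.405/R)^2 + (pi/H)^2
B^2 = (2.405/132)^2 + (pi/243)^2
B^2 = 4.9910e-04 /cm^2

4.9910e-04


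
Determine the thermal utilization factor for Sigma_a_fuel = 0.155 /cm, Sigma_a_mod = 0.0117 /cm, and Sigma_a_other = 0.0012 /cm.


f = Sigma_a_fuel / (Sigma_a_fuel + Sigma_a_mod + Sigma_a_other)
f = 0.155 / (0.155 + 0.0117 + 0.0012)
f = 0.92317

0.92317


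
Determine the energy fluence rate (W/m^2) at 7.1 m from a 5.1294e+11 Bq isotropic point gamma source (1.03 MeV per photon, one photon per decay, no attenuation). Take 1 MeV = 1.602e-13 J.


psi = A * E * 1.602e-13 / (4*pi*r^2)
psi = 5.1294e+11 * 1.03 * 1.602e-13 / (4*pi*7.1^2)
psi = 1.3361e-04 W/m^2

1.3361e-04


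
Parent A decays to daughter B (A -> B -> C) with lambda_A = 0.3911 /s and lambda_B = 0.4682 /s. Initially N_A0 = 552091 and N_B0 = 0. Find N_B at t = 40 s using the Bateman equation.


N_B(t) = lambda_A * N_A0 / (lambda_B - lambda_A) * [exp(-lambda_A*t) - exp(-lambda_B*t)]
exp(-0.3911*40) = 1.606561e-07; exp(-0.4682*40) = 7.354158e-09
N_B = 0.3911 * 552091 / (0.4682 - 0.3911) * (1.606561e-07 - 7.354158e-09)
N_B = 0.42933

0.42933


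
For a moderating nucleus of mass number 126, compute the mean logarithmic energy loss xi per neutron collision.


xi = 1 + (A-1)^2/(2A) * ln((A-1)/(A+1))
xi = 1 + (126-1)^2/(2*126) * ln((126-1)/(126 +1))
xi = 0.015789

0.015789


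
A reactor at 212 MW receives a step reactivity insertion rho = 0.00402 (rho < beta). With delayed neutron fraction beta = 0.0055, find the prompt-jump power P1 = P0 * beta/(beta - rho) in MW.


P1/P0 = beta / (beta - rho)
P1/P0 = 0.0055 / (0.0055 - 0.00402) = 3.716216
P1 = 212 * 3.716216 = 787.84 MW

787.84


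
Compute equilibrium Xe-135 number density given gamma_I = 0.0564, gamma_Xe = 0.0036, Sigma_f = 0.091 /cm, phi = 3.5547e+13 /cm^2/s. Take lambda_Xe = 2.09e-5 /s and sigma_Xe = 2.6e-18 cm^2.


Xe_eq = (gamma_I + gamma_Xe) * Sigma_f * phi / (lambda_Xe + sigma_Xe * phi)
Numerator = (0.0564 + 0.0036) * 0.091 * 3.5547e+13 = 1.940866e+11
Denominator = 2.09e-5 + 2.6e-18 * 3.5547e+13 = 1.133222e-04
Xe_eq = 1.940866e+11 / 1.133222e-04 = 1.7127e+15 /cm^3

1.7127e+15


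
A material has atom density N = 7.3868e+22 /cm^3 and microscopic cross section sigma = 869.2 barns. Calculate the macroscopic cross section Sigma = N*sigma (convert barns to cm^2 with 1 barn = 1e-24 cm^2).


Sigma = N * sigma_barns * 1e-24
Sigma = 7.3868e+22 * 869.2 * 1e-24
Sigma = 64.206 /cm

64.206


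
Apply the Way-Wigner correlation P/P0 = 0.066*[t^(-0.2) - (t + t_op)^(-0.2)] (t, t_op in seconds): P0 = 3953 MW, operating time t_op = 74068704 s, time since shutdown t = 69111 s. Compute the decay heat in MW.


P/P0 = 0.066 * [t^(-0.2) - (t + t_op)^(-0.2)]
P/P0 = 0.066 * [69111^(-0.2) - (69111 + 74068704)^(-0.2)]
P/P0 = 0.066 * [0.1076690 - 0.02666810] = 0.005346059
P = 3953 * 0.005346059 = 21.133 MW

21.133


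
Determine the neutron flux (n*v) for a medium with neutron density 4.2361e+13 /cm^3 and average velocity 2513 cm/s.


phi = n * v
phi = 4.2361e+13 * 2513
phi = 1.0645e+17 /cm^2/s

1.0645e+17


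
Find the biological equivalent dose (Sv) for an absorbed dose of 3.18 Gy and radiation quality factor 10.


H = D * Q
H = 3.18 * 10
H = 31.800 Sv

31.800


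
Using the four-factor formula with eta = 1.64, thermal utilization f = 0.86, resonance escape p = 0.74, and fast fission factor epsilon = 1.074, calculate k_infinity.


k_inf = eta * f * p * epsilon
k_inf = 1.64 * 0.86 * 0.74 * 1.074
k_inf = 1.1209

1.1209


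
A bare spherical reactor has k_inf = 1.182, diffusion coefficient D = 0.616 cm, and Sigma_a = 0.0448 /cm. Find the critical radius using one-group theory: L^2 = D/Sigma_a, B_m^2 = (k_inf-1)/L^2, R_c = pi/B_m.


L^2 = D / Sigma_a = 0.616 / 0.0448 = 13.75000 cm^2
B_m^2 = (k_inf - 1) / L^2 = (1.182 - 1) / 13.75000 = 0.01323636 /cm^2
For a bare sphere: B_g = pi/R, so R_c = pi / sqrt(B_m^2)
R_c = pi / sqrt(0.01323636) = 27.306 cm

27.306


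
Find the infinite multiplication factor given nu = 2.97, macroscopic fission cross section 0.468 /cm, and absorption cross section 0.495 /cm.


k_inf = nu * Sigma_f / Sigma_a
k_inf = 2.97 * 0.468 / 0.495
k_inf = 2.8080

2.8080


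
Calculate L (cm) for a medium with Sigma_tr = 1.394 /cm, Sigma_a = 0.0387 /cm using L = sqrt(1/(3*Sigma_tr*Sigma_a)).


D = 1 / (3 * Sigma_tr) = 1 / (3 * 1.394) = 0.2391200 cm
L = sqrt(D / Sigma_a)
L = sqrt(0.2391200 / 0.0387)
L = 2.4857 cm

2.4857


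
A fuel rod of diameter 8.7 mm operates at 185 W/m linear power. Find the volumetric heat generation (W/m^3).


r = D / 2 / 1000 = 8.7 / 2 / 1000 = 0.00435 m
q''' = q' / (pi * r^2)
q''' = 185 / (pi * 0.00435^2)
q''' = 3.1120e+06 W/m^3

3.1120e+06


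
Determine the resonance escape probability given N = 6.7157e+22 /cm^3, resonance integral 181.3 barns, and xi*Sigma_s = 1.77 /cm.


p = exp(-N * I * 1e-24 / (xi*Sigma_s))
p = exp(-6.7157e+22 * 181.3 * 1e-24 / 1.77)
p = 0.0010293

0.0010293


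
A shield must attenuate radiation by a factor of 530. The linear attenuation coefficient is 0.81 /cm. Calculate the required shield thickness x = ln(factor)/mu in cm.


x = ln(factor) / mu
x = ln(530) / 0.81
x = 7.7443 cm

7.7443


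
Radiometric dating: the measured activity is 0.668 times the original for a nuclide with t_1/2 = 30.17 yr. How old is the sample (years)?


lambda = ln(2) / t_half = ln(2) / 30.17 = 0.02297472 /yr
t = -ln(A/A0) / lambda
t = -ln(0.668) / 0.02297472
t = 17.561 yr

17.561


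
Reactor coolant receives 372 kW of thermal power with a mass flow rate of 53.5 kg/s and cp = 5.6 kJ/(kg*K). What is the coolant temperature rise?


dT = Q / (m_dot * cp)
dT = 372 / (53.5 * 5.6)
dT = 1.2417 C

1.2417


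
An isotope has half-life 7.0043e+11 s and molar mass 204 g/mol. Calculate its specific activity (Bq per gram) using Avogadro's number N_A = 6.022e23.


lambda = ln(2) / t_half = ln(2) / 7.0043e+11 = 9.896024e-13 /s
SA = lambda * N_A / M
SA = 9.896024e-13 * 6.022e23 / 204
SA = 2.9213e+09 Bq/g

2.9213e+09


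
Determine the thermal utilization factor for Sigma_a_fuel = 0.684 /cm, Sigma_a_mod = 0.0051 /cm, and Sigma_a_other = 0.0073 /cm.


f = Sigma_a_fuel / (Sigma_a_fuel + Sigma_a_mod + Sigma_a_other)
f = 0.684 / (0.684 + 0.0051 + 0.0073)
f = 0.98219

0.98219


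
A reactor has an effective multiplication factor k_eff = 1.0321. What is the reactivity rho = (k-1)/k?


rho = (k_eff - 1) / k_eff
rho = (1.0321 - 1) / 1.0321
rho = 0.031102

0.031102


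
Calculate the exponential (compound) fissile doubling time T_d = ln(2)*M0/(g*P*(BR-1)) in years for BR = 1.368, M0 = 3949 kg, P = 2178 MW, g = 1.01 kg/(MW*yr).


Breeding gain G = BR - 1 = 1.368 - 1 = 0.368
Fissile production rate = g * P * G = 1.01 * 2178 * 0.368 = 809.51904 kg/yr
T_d = ln(2) * M0 / (g * P * G)
T_d = ln(2) * 3949 / 809.51904 = 3.3813 yr

3.3813


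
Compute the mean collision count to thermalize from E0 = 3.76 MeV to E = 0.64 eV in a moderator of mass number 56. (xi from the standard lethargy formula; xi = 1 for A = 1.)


xi = 1 + (A-1)^2/(2A)*ln((A-1)/(A+1)) = 0.03529286 (for A = 56)
n = ln(E0/E) / xi
n = ln(3.76e6 / 0.64) / 0.03529286
n = ln(5.875000e+06) / 0.03529286 = 441.63

441.63


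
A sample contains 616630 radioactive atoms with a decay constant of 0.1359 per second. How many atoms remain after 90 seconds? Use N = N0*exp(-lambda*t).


N = N0 * exp(-lambda * t)
N = 616630 * exp(-0.1359 * 90)
N = 3.0072

3.0072


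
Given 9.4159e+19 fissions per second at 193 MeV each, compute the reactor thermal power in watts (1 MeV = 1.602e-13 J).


P = fission_rate * E_MeV * 1.602e-13
P = 9.4159e+19 * 193 * 1.602e-13
P = 2.9113e+09 W

2.9113e+09


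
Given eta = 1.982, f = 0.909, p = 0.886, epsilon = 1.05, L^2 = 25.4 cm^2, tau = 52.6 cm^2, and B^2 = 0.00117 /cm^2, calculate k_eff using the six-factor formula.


k_inf = eta*f*p*eps = 1.982*0.909*0.886*1.05 = 1.676064
P_TNL = 1/(1 + L^2*B^2) = 1/(1 + 25.4*0.00117) = 0.9711397
P_FNL = exp(-B^2*tau) = exp(-0.00117*52.6) = 0.9403135
k_eff = k_inf * P_TNL * P_FNL = 1.676064 * 0.9711397 * 0.9403135
k_eff = 1.5305

1.5305


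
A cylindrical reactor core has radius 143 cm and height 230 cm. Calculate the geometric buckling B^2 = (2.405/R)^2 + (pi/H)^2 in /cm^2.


B^2 = (2.405/R)^2 + (pi/H)^2
B^2 = (2.405/143)^2 + (pi/230)^2
B^2 = 4.6942e-04 /cm^2

4.6942e-04


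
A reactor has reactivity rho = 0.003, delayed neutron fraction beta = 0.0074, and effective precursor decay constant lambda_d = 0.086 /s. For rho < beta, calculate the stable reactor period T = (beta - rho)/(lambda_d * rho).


T = (beta - rho) / (lambda_d * rho)
T = (0.0074 - 0.003) / (0.086 * 0.003)
T = 17.054 s

17.054


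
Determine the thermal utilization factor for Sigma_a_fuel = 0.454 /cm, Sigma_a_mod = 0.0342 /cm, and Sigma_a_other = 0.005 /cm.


f = Sigma_a_fuel / (Sigma_a_fuel + Sigma_a_mod + Sigma_a_other)
f = 0.454 / (0.454 + 0.0342 + 0.005)
f = 0.92052

0.92052


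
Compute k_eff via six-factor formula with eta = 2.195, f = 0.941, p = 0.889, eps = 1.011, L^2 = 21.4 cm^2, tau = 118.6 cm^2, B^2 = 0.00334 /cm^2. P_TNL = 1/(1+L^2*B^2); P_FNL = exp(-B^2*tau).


k_inf = eta*f*p*eps = 2.195*0.941*0.889*1.011 = 1.856424
P_TNL = 1/(1 + L^2*B^2) = 1/(1 + 21.4*0.00334) = 0.9332920
P_FNL = exp(-B^2*tau) = exp(-0.00334*118.6) = 0.6729232
k_eff = k_inf * P_TNL * P_FNL = 1.856424 * 0.9332920 * 0.6729232
k_eff = 1.1659

1.1659


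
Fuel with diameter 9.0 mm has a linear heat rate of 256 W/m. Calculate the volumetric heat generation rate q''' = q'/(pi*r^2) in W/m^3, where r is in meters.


r = D / 2 / 1000 = 9.0 / 2 / 1000 = 0.0045 m
q''' = q' / (pi * r^2)
q''' = 256 / (pi * 0.0045^2)
q''' = 4.0241e+06 W/m^3

4.0241e+06


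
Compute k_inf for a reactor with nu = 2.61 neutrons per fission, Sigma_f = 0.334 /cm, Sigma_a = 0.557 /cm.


k_inf = nu * Sigma_f / Sigma_a
k_inf = 2.61 * 0.334 / 0.557
k_inf = 1.5651

1.5651


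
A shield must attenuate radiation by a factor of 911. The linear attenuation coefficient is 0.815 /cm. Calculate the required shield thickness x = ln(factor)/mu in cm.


x = ln(factor) / mu
x = ln(911) / 0.815
x = 8.3614 cm

8.3614


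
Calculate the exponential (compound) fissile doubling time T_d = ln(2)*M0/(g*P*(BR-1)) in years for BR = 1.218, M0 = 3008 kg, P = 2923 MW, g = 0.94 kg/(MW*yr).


Breeding gain G = BR - 1 = 1.218 - 1 = 0.218
Fissile production rate = g * P * G = 0.94 * 2923 * 0.218 = 598.98116 kg/yr
T_d = ln(2) * M0 / (g * P * G)
T_d = ln(2) * 3008 / 598.98116 = 3.4809 yr

3.4809


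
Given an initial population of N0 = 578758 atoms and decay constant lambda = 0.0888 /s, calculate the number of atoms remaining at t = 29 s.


N = N0 * exp(-lambda * t)
N = 578758 * exp(-0.0888 * 29)
N = 44066

44066


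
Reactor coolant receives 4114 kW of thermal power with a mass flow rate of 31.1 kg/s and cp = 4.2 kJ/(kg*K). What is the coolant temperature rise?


dT = Q / (m_dot * cp)
dT = 4114 / (31.1 * 4.2)
dT = 31.496 C

31.496


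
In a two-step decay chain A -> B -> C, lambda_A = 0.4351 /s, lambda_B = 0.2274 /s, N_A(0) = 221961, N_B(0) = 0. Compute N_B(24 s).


N_B(t) = lambda_A * N_A0 / (lambda_B - lambda_A) * [exp(-lambda_A*t) - exp(-lambda_B*t)]
exp(-0.4351*24) = 2.916912e-05; exp(-0.2274*24) = 0.004263777
N_B = 0.4351 * 221961 / (0.2274 - 0.4351) * (2.916912e-05 - 0.004263777)
N_B = 1969.0

1969.0


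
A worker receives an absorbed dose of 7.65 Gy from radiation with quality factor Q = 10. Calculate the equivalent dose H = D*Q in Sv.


H = D * Q
H = 7.65 * 10
H = 76.500 Sv

76.500


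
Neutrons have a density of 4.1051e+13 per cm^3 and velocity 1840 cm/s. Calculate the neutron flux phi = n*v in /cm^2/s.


phi = n * v
phi = 4.1051e+13 * 1840
phi = 7.5534e+16 /cm^2/s

7.5534e+16


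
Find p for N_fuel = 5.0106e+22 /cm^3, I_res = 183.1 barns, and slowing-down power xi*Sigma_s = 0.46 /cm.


p = exp(-N * I * 1e-24 / (xi*Sigma_s))
p = exp(-5.0106e+22 * 183.1 * 1e-24 / 0.46)
p = 2.1791e-09

2.1791e-09


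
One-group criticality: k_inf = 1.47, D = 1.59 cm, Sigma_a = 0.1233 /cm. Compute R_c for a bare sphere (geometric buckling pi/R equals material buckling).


L^2 = D / Sigma_a = 1.59 / 0.1233 = 12.89538 cm^2
B_m^2 = (k_inf - 1) / L^2 = (1.47 - 1) / 12.89538 = 0.03644716 /cm^2
For a bare sphere: B_g = pi/R, so R_c = pi / sqrt(B_m^2)
R_c = pi / sqrt(0.03644716) = 16.456 cm

16.456


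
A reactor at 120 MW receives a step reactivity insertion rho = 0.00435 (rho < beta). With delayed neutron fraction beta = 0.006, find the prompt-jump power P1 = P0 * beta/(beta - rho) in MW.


P1/P0 = beta / (beta - rho)
P1/P0 = 0.006 / (0.006 - 0.00435) = 3.636364
P1 = 120 * 3.636364 = 436.36 MW

436.36


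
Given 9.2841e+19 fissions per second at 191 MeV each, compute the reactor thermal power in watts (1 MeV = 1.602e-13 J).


P = fission_rate * E_MeV * 1.602e-13
P = 9.2841e+19 * 191 * 1.602e-13
P = 2.8408e+09 W

2.8408e+09


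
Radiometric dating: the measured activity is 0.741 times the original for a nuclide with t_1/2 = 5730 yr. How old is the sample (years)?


lambda = ln(2) / t_half = ln(2) / 5730 = 1.209681e-04 /yr
t = -ln(A/A0) / lambda
t = -ln(0.741) / 1.209681e-04
t = 2478.0 yr

2478.0


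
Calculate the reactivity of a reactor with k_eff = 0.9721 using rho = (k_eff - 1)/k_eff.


rho = (k_eff - 1) / k_eff
rho = (0.9721 - 1) / 0.9721
rho = -0.028701

-0.028701


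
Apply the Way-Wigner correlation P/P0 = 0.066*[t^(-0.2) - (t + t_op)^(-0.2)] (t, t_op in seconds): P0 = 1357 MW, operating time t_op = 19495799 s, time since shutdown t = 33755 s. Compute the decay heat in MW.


P/P0 = 0.066 * [t^(-0.2) - (t + t_op)^(-0.2)]
P/P0 = 0.066 * [33755^(-0.2) - (33755 + 19495799)^(-0.2)]
P/P0 = 0.066 * [0.1242603 - 0.03482263] = 0.005902886
P = 1357 * 0.005902886 = 8.0102 MW

8.0102


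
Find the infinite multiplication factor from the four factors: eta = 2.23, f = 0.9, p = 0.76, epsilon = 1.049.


k_inf = eta * f * p * epsilon
k_inf = 2.23 * 0.9 * 0.76 * 1.049
k_inf = 1.6001

1.6001


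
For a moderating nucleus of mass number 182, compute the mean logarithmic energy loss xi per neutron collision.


xi = 1 + (A-1)^2/(2A) * ln((A-1)/(A+1))
xi = 1 + (182-1)^2/(2*182) * ln((182-1)/(182 +1))
xi = 0.010949

0.010949


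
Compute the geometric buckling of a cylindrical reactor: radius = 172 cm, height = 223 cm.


B^2 = (2.405/R)^2 + (pi/H)^2
B^2 = (2.405/172)^2 + (pi/223)^2
B^2 = 3.9398e-04 /cm^2

3.9398e-04


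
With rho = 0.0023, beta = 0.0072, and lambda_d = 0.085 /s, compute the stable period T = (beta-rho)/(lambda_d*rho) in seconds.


T = (beta - rho) / (lambda_d * rho)
T = (0.0072 - 0.0023) / (0.085 * 0.0023)
T = 25.064 s

25.064


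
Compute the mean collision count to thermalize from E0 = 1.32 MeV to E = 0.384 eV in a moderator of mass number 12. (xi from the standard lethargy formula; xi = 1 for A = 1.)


xi = 1 + (A-1)^2/(2A)*ln((A-1)/(A+1)) = 0.1577690 (for A = 12)
n = ln(E0/E) / xi
n = ln(1.32e6 / 0.384) / 0.1577690
n = ln(3.437500e+06) / 0.1577690 = 95.394

95.394


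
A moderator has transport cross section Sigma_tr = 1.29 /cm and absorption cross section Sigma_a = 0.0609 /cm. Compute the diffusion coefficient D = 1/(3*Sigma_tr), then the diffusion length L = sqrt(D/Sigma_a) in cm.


D = 1 / (3 * Sigma_tr) = 1 / (3 * 1.29) = 0.2583979 cm
L = sqrt(D / Sigma_a)
L = sqrt(0.2583979 / 0.0609)
L = 2.0599 cm

2.0599


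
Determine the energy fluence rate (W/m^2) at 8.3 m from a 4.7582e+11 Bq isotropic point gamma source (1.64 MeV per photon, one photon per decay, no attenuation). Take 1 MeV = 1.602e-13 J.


psi = A * E * 1.602e-13 / (4*pi*r^2)
psi = 4.7582e+11 * 1.64 * 1.602e-13 / (4*pi*8.3^2)
psi = 1.4441e-04 W/m^2

1.4441e-04


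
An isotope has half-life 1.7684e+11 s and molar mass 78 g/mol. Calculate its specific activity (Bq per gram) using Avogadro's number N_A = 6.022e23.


lambda = ln(2) / t_half = ln(2) / 1.7684e+11 = 3.919629e-12 /s
SA = lambda * N_A / M
SA = 3.919629e-12 * 6.022e23 / 78
SA = 3.0262e+10 Bq/g

3.0262e+10


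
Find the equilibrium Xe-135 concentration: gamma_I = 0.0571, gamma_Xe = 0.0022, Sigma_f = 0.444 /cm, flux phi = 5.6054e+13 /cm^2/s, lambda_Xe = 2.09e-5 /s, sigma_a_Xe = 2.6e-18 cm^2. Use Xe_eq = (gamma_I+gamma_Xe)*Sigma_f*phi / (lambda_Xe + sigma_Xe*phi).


Xe_eq = (gamma_I + gamma_Xe) * Sigma_f * phi / (lambda_Xe + sigma_Xe * phi)
Numerator = (0.0571 + 0.0022) * 0.444 * 5.6054e+13 = 1.475857e+12
Denominator = 2.09e-5 + 2.6e-18 * 5.6054e+13 = 1.666404e-04
Xe_eq = 1.475857e+12 / 1.666404e-04 = 8.8565e+15 /cm^3

8.8565e+15


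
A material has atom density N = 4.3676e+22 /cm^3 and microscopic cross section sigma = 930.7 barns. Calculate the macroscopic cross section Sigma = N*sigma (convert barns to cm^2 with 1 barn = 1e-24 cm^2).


Sigma = N * sigma_barns * 1e-24
Sigma = 4.3676e+22 * 930.7 * 1e-24
Sigma = 40.649 /cm

40.649


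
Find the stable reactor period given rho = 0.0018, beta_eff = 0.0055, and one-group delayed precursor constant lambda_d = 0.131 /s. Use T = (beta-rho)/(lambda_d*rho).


T = (beta - rho) / (lambda_d * rho)
T = (0.0055 - 0.0018) / (0.131 * 0.0018)
T = 15.691 s

15.691


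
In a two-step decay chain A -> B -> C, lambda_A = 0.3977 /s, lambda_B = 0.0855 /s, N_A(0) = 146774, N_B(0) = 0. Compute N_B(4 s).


N_B(t) = lambda_A * N_A0 / (lambda_B - lambda_A) * [exp(-lambda_A*t) - exp(-lambda_B*t)]
exp(-0.3977*4) = 0.2037625; exp(-0.0855*4) = 0.7103482
N_B = 0.3977 * 146774 / (0.0855 - 0.3977) * (0.2037625 - 0.7103482)
N_B = 94716

94716


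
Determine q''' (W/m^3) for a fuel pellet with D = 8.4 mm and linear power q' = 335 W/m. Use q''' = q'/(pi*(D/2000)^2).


r = D / 2 / 1000 = 8.4 / 2 / 1000 = 0.0042 m
q''' = q' / (pi * r^2)
q''' = 335 / (pi * 0.0042^2)
q''' = 6.0450e+06 W/m^3

6.0450e+06


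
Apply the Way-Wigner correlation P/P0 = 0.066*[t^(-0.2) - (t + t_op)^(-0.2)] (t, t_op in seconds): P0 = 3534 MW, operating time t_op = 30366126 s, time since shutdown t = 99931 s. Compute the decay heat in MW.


P/P0 = 0.066 * [t^(-0.2) - (t + t_op)^(-0.2)]
P/P0 = 0.066 * [99931^(-0.2) - (99931 + 30366126)^(-0.2)]
P/P0 = 0.066 * [0.1000138 - 0.03185934] = 0.004498194
P = 3534 * 0.004498194 = 15.897 MW

15.897


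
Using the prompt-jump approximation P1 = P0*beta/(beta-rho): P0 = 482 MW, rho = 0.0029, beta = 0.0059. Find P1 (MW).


P1/P0 = beta / (beta - rho)
P1/P0 = 0.0059 / (0.0059 - 0.0029) = 1.966667
P1 = 482 * 1.966667 = 947.93 MW

947.93


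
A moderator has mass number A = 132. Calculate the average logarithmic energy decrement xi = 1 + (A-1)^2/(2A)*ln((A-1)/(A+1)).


xi = 1 + (A-1)^2/(2A) * ln((A-1)/(A+1))
xi = 1 + (132-1)^2/(2*132) * ln((132-1)/(132 +1))
xi = 0.015075

0.015075


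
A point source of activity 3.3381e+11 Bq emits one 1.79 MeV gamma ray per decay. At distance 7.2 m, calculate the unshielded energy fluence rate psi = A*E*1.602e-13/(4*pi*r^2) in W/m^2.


psi = A * E * 1.602e-13 / (4*pi*r^2)
psi = 3.3381e+11 * 1.79 * 1.602e-13 / (4*pi*7.2^2)
psi = 1.4694e-04 W/m^2

1.4694e-04


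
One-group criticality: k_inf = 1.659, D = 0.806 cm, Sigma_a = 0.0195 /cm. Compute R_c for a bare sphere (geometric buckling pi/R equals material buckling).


L^2 = D / Sigma_a = 0.806 / 0.0195 = 41.33333 cm^2
B_m^2 = (k_inf - 1) / L^2 = (1.659 - 1) / 41.33333 = 0.01594355 /cm^2
For a bare sphere: B_g = pi/R, so R_c = pi / sqrt(B_m^2)
R_c = pi / sqrt(0.01594355) = 24.880 cm

24.880


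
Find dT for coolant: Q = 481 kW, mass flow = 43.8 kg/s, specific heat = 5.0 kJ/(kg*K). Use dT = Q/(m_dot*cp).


dT = Q / (m_dot * cp)
dT = 481 / (43.8 * 5.0)
dT = 2.1963 C

2.1963


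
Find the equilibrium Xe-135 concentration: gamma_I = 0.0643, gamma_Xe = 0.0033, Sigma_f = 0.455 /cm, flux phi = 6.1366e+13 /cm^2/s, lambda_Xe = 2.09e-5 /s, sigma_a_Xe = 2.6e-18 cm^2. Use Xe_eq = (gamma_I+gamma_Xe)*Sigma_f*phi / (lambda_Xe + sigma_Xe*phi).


Xe_eq = (gamma_I + gamma_Xe) * Sigma_f * phi / (lambda_Xe + sigma_Xe * phi)
Numerator = (0.0643 + 0.0033) * 0.455 * 6.1366e+13 = 1.887495e+12
Denominator = 2.09e-5 + 2.6e-18 * 6.1366e+13 = 1.804516e-04
Xe_eq = 1.887495e+12 / 1.804516e-04 = 1.0460e+16 /cm^3

1.0460e+16


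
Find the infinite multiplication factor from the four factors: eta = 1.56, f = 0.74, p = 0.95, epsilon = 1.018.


k_inf = eta * f * p * epsilon
k_inf = 1.56 * 0.74 * 0.95 * 1.018
k_inf = 1.1164

1.1164


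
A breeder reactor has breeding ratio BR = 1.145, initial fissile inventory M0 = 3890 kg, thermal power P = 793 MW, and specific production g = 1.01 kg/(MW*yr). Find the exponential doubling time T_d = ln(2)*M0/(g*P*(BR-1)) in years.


Breeding gain G = BR - 1 = 1.145 - 1 = 0.145
Fissile production rate = g * P * G = 1.01 * 793 * 0.145 = 116.13485 kg/yr
T_d = ln(2) * M0 / (g * P * G)
T_d = ln(2) * 3890 / 116.13485 = 23.217 yr

23.217


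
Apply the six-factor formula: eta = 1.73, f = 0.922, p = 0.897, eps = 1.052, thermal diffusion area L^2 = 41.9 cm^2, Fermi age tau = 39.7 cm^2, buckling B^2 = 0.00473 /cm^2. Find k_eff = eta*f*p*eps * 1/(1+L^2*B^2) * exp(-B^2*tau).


k_inf = eta*f*p*eps = 1.73*0.922*0.897*1.052 = 1.505169
P_TNL = 1/(1 + L^2*B^2) = 1/(1 + 41.9*0.00473) = 0.8345943
P_FNL = exp(-B^2*tau) = exp(-0.00473*39.7) = 0.8287962
k_eff = k_inf * P_TNL * P_FNL = 1.505169 * 0.8345943 * 0.8287962
k_eff = 1.0411

1.0411


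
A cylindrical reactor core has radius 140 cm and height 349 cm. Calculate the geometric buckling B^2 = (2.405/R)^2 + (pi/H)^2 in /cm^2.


B^2 = (2.405/R)^2 + (pi/H)^2
B^2 = (2.405/140)^2 + (pi/349)^2
B^2 = 3.7613e-04 /cm^2

3.7613e-04


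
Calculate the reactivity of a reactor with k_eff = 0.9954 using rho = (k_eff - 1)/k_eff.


rho = (k_eff - 1) / k_eff
rho = (0.9954 - 1) / 0.9954
rho = -0.0046213

-0.0046213


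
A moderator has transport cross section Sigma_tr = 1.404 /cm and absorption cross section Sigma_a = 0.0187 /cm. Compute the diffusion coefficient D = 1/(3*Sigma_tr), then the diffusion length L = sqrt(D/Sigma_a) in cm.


D = 1 / (3 * Sigma_tr) = 1 / (3 * 1.404) = 0.2374169 cm
L = sqrt(D / Sigma_a)
L = sqrt(0.2374169 / 0.0187)
L = 3.5632 cm

3.5632


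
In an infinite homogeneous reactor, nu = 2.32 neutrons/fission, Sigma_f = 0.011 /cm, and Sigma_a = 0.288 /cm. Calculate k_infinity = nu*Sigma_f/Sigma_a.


k_inf = nu * Sigma_f / Sigma_a
k_inf = 2.32 * 0.011 / 0.288
k_inf = 0.088611

0.088611


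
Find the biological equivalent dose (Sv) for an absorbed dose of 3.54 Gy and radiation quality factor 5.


H = D * Q
H = 3.54 * 5
H = 17.700 Sv

17.700


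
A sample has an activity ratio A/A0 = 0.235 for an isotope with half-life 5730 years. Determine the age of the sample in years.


lambda = ln(2) / t_half = ln(2) / 5730 = 1.209681e-04 /yr
t = -ln(A/A0) / lambda
t = -ln(0.235) / 1.209681e-04
t = 11972 yr

11972


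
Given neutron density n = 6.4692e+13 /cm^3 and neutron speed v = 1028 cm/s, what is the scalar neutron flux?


phi = n * v
phi = 6.4692e+13 * 1028
phi = 6.6503e+16 /cm^2/s

6.6503e+16


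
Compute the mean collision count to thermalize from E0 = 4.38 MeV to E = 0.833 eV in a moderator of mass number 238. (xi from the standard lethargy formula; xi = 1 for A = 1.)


xi = 1 + (A-1)^2/(2A)*ln((A-1)/(A+1)) = 0.008379872 (for A = 238)
n = ln(E0/E) / xi
n = ln(4.38e6 / 0.833) / 0.008379872
n = ln(5.258103e+06) / 0.008379872 = 1846.7

1846.7


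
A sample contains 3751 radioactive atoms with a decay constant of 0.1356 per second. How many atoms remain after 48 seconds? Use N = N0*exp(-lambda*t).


N = N0 * exp(-lambda * t)
N = 3751 * exp(-0.1356 * 48)
N = 5.5900

5.5900


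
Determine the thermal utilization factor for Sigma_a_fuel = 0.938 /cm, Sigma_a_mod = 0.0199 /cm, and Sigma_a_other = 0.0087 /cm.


f = Sigma_a_fuel / (Sigma_a_fuel + Sigma_a_mod + Sigma_a_other)
f = 0.938 / (0.938 + 0.0199 + 0.0087)
f = 0.97041

0.97041


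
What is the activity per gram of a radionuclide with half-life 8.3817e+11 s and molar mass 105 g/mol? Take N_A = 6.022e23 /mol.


lambda = ln(2) / t_half = ln(2) / 8.3817e+11 = 8.269768e-13 /s
SA = lambda * N_A / M
SA = 8.269768e-13 * 6.022e23 / 105
SA = 4.7429e+09 Bq/g

4.7429e+09


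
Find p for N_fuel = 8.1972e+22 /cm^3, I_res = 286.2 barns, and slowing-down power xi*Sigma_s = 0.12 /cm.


p = exp(-N * I * 1e-24 / (xi*Sigma_s))
p = exp(-8.1972e+22 * 286.2 * 1e-24 / 0.12)
p = 1.2417e-85

1.2417e-85
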